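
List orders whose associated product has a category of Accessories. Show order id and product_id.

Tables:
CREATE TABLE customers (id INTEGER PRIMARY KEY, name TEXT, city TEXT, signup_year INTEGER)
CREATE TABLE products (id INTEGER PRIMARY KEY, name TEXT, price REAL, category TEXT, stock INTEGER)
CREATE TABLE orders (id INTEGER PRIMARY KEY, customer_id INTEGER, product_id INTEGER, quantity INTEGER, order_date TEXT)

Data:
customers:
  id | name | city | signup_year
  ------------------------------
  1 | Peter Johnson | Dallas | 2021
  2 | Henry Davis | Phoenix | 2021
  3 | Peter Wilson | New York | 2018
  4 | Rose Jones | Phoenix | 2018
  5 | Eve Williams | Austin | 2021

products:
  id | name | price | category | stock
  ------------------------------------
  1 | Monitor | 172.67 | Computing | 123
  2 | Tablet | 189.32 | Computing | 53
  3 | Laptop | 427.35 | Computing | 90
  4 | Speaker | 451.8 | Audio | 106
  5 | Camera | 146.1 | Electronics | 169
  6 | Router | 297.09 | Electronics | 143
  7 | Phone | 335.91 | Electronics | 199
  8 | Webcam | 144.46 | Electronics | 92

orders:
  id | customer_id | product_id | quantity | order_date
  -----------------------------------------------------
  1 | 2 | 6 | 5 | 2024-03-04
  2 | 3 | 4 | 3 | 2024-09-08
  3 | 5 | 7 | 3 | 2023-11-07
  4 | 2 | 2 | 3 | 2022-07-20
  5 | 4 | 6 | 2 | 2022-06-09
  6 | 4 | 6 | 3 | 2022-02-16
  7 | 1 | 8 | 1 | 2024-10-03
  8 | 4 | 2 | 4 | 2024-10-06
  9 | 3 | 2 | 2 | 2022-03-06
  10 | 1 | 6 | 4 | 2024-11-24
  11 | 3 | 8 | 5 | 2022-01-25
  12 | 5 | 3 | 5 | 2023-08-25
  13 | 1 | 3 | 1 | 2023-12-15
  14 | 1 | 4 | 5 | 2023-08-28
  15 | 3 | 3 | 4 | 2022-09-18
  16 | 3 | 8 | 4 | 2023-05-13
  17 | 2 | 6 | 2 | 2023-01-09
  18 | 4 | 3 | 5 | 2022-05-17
SELECT id, product_id FROM orders WHERE product_id IN (SELECT id FROM products WHERE category = 'Accessories')

Execution result:
(no rows)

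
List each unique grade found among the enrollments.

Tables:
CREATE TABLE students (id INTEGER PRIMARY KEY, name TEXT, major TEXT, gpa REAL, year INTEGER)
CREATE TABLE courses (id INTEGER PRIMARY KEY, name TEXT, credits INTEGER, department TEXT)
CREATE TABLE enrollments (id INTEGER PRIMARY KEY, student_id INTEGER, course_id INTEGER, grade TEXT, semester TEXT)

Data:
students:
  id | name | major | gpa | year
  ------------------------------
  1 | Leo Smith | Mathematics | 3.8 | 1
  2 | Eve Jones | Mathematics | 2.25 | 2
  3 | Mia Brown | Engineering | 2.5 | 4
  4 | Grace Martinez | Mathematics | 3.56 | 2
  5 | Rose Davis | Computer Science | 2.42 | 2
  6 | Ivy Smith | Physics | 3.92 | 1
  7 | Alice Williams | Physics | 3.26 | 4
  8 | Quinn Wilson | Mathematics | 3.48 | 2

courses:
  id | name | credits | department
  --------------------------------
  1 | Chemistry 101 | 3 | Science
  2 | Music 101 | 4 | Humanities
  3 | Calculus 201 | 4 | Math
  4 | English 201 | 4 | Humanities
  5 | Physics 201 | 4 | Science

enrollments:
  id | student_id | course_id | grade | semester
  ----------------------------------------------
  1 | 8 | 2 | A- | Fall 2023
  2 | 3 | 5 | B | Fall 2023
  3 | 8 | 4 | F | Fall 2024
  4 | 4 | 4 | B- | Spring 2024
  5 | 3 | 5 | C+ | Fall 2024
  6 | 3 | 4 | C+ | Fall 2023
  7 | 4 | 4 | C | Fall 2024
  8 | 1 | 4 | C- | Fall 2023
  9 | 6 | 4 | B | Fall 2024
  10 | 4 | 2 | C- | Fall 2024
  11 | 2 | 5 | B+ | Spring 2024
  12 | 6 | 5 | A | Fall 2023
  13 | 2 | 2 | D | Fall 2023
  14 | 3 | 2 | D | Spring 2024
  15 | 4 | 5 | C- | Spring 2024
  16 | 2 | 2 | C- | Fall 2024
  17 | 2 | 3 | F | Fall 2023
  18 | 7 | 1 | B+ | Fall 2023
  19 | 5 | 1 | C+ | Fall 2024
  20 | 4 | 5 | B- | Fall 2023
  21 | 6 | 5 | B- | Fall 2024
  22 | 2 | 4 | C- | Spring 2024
SELECT DISTINCT grade FROM enrollments

Execution result:
grade
A-
B
F
B-
C+
C
C-
B+
A
D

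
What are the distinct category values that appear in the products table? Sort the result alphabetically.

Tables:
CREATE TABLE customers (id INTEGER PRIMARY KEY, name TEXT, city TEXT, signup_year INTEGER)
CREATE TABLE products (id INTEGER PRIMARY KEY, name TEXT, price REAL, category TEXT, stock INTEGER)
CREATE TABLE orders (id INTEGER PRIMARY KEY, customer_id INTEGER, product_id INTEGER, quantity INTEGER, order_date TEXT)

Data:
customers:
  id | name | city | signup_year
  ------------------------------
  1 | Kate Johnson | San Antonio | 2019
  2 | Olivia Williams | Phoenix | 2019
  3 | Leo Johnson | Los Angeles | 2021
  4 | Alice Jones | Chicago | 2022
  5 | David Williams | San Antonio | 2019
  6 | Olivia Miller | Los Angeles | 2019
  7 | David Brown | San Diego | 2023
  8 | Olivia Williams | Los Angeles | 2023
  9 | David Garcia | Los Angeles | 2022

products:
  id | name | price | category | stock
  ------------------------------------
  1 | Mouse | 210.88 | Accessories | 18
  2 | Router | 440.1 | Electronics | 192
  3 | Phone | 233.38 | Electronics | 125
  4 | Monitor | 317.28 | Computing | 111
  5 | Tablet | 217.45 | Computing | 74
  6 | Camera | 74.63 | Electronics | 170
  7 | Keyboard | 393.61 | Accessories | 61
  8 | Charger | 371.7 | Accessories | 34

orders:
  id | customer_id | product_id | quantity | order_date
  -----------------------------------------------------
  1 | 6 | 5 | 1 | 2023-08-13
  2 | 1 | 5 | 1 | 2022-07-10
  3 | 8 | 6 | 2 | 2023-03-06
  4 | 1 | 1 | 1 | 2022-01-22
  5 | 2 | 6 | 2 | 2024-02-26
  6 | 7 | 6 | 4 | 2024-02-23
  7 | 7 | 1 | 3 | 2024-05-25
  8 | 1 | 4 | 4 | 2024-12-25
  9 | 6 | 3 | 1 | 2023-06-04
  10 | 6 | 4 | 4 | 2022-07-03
SELECT DISTINCT category FROM products ORDER BY category

Execution result:
category
Accessories
Computing
Electronics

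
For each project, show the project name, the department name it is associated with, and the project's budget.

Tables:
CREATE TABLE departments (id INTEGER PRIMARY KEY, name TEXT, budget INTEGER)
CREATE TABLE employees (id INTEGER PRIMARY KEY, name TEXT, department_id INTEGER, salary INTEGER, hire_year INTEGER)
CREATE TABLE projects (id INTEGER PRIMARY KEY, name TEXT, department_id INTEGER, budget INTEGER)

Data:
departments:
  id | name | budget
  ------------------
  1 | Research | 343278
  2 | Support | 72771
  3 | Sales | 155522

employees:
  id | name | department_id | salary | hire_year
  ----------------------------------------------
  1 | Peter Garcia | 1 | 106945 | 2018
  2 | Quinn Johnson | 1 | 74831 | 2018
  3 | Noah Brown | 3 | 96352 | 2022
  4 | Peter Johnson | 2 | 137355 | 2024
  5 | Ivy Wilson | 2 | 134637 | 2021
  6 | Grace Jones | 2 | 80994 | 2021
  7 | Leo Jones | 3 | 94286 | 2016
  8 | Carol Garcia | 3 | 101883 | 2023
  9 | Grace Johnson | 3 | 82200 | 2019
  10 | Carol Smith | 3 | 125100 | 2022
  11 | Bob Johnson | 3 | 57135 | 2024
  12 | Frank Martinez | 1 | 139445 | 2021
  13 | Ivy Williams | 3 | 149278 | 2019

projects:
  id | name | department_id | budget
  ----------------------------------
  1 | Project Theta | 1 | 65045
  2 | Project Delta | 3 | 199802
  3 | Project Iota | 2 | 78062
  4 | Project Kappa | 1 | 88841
SELECT c.name, p.name AS department, c.budget FROM projects c JOIN departments p ON c.department_id = p.id

Execution result:
name | department | budget
Project Theta | Research | 65045
Project Delta | Sales | 199802
Project Iota | Support | 78062
Project Kappa | Research | 88841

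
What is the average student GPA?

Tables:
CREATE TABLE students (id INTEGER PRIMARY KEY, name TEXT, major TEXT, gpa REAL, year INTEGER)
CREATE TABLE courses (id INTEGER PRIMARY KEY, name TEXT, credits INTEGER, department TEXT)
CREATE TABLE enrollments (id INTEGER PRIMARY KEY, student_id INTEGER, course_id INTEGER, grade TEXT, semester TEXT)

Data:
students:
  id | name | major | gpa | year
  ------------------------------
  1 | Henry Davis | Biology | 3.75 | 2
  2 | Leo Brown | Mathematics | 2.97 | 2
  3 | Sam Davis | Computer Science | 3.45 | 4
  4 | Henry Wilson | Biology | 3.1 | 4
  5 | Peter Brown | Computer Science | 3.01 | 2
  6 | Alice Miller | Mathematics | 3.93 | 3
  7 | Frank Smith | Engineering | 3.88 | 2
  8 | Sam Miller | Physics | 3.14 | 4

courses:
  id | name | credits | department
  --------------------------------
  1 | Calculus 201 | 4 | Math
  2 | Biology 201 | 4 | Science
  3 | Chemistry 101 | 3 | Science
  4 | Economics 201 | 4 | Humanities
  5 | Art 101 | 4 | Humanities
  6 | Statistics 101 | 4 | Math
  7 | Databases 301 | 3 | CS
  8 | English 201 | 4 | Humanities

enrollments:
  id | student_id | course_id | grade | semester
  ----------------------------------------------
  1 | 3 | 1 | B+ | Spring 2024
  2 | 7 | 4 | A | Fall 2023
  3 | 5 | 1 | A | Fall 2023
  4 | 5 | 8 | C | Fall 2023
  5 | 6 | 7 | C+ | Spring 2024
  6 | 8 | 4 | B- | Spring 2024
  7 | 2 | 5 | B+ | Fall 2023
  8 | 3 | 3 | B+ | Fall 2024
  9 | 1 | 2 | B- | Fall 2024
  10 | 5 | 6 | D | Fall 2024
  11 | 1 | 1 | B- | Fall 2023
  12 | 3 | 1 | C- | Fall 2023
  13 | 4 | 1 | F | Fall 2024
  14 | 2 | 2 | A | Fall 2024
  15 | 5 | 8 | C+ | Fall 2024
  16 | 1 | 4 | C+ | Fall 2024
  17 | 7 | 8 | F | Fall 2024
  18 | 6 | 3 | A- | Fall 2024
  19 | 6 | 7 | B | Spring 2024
SELECT AVG(gpa) FROM students

Execution result:
3.40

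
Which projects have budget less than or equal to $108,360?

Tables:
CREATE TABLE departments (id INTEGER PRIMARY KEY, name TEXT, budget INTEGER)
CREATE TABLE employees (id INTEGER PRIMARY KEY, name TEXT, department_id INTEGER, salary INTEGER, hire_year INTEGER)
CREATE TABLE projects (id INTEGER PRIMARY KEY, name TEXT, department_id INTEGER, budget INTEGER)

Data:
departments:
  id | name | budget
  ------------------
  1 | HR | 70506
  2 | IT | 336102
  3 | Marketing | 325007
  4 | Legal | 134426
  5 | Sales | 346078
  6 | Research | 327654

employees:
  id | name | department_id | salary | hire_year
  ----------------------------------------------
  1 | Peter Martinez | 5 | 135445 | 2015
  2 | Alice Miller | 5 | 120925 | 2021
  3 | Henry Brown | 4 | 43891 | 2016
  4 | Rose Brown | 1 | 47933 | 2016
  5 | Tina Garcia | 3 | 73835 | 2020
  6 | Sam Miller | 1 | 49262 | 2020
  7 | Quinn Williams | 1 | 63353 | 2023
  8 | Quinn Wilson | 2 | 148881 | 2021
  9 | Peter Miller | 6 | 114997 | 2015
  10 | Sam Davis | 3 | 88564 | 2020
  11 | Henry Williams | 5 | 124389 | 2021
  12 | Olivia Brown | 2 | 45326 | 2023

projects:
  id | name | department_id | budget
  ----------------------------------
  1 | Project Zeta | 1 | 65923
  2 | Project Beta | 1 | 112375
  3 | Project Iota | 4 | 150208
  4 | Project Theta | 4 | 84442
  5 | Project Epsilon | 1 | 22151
SELECT name, budget FROM projects WHERE budget <= 108360

Execution result:
name | budget
Project Zeta | 65923
Project Theta | 84442
Project Epsilon | 22151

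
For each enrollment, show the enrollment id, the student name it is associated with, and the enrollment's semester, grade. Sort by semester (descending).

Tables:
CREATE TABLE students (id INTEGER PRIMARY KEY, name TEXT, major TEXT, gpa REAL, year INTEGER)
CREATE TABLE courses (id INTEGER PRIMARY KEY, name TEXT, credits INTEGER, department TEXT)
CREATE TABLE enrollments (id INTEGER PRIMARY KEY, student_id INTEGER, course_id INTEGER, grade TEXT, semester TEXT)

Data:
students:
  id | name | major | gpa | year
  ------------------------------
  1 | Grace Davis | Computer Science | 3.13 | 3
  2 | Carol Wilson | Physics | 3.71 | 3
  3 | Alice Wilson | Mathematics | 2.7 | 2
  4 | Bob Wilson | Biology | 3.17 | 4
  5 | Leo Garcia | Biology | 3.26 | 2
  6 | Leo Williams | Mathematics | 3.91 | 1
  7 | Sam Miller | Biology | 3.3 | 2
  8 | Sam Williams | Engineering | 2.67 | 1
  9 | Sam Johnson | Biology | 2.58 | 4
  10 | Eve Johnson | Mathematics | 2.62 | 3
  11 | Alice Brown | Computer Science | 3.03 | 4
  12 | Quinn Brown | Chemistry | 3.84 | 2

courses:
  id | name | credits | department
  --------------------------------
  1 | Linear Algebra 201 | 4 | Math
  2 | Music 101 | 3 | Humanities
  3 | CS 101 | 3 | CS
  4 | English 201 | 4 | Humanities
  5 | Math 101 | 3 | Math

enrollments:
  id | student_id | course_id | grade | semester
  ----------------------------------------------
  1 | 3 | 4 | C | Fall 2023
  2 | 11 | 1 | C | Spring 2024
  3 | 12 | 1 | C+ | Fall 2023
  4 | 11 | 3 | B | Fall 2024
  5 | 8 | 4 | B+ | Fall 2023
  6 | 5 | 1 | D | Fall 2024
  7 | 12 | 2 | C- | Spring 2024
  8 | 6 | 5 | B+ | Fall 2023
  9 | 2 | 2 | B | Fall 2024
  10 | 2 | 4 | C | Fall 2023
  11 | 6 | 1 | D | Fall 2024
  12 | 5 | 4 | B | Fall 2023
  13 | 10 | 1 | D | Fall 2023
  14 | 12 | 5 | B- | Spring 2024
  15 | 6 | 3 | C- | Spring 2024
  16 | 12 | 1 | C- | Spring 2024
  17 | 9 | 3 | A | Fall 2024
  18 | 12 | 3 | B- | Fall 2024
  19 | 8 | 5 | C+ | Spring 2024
SELECT c.id, p.name AS student, c.semester, c.grade FROM enrollments c JOIN students p ON c.student_id = p.id ORDER BY c.semester DESC

Execution result:
id | student | semester | grade
2 | Alice Brown | Spring 2024 | C
7 | Quinn Brown | Spring 2024 | C-
14 | Quinn Brown | Spring 2024 | B-
15 | Leo Williams | Spring 2024 | C-
16 | Quinn Brown | Spring 2024 | C-
19 | Sam Williams | Spring 2024 | C+
4 | Alice Brown | Fall 2024 | B
6 | Leo Garcia | Fall 2024 | D
9 | Carol Wilson | Fall 2024 | B
11 | Leo Williams | Fall 2024 | D
17 | Sam Johnson | Fall 2024 | A
18 | Quinn Brown | Fall 2024 | B-
1 | Alice Wilson | Fall 2023 | C
3 | Quinn Brown | Fall 2023 | C+
5 | Sam Williams | Fall 2023 | B+
8 | Leo Williams | Fall 2023 | B+
10 | Carol Wilson | Fall 2023 | C
12 | Leo Garcia | Fall 2023 | B
13 | Eve Johnson | Fall 2023 | D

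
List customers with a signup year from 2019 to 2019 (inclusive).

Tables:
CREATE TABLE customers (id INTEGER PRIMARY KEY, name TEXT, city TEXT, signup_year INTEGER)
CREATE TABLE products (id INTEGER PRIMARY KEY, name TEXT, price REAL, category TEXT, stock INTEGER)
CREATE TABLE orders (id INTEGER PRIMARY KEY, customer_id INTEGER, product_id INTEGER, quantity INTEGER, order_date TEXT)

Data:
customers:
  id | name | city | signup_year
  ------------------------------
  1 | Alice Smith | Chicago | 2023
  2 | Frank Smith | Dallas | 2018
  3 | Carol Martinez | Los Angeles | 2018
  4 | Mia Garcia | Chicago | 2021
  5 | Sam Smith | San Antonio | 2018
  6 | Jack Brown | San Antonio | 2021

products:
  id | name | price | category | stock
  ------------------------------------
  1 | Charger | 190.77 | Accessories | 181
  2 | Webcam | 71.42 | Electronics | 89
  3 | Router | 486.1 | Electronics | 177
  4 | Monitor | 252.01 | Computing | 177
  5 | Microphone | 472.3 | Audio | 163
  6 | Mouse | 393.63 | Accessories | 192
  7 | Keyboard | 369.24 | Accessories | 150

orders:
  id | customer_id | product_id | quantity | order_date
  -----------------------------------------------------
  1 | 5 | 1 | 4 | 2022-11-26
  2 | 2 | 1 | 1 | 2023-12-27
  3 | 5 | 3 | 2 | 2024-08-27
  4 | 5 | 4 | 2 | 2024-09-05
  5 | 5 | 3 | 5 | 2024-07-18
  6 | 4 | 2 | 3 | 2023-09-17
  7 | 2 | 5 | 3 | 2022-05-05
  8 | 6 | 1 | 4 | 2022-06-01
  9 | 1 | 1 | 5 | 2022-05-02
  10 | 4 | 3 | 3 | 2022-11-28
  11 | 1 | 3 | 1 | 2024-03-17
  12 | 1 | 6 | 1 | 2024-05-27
SELECT name, signup_year FROM customers WHERE signup_year BETWEEN 2019 AND 2019

Execution result:
(no rows)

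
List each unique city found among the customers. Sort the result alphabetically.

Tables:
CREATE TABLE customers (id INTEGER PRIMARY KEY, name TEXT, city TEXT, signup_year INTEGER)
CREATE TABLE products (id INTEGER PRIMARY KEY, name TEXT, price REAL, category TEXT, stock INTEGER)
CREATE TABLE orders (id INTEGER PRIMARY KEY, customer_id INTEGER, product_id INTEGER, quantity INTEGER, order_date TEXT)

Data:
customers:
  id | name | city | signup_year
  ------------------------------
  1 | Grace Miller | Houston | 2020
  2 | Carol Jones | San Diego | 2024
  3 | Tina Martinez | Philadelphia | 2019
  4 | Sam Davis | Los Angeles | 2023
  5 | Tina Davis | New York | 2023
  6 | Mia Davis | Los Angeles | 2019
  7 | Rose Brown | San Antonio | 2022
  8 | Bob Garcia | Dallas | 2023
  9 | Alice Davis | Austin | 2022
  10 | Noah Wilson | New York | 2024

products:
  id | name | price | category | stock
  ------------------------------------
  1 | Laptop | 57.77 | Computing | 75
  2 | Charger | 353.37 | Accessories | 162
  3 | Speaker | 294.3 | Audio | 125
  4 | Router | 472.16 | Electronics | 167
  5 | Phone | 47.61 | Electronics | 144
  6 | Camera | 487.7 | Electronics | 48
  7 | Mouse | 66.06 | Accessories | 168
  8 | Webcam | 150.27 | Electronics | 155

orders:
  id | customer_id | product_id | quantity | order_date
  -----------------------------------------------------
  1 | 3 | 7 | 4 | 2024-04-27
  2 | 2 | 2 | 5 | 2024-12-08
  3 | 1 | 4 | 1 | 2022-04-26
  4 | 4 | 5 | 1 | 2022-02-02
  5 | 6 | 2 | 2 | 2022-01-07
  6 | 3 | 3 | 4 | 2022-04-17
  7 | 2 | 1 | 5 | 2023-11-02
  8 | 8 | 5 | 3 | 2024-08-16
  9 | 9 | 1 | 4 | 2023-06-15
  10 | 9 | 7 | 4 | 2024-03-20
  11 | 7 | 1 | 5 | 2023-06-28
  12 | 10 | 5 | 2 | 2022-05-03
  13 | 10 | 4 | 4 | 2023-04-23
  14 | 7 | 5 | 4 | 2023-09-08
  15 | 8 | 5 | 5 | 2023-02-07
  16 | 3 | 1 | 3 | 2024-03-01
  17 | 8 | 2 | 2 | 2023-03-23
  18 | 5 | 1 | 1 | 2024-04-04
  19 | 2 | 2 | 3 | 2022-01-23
SELECT DISTINCT city FROM customers ORDER BY city

Execution result:
city
Austin
Dallas
Houston
Los Angeles
New York
Philadelphia
San Antonio
San Diego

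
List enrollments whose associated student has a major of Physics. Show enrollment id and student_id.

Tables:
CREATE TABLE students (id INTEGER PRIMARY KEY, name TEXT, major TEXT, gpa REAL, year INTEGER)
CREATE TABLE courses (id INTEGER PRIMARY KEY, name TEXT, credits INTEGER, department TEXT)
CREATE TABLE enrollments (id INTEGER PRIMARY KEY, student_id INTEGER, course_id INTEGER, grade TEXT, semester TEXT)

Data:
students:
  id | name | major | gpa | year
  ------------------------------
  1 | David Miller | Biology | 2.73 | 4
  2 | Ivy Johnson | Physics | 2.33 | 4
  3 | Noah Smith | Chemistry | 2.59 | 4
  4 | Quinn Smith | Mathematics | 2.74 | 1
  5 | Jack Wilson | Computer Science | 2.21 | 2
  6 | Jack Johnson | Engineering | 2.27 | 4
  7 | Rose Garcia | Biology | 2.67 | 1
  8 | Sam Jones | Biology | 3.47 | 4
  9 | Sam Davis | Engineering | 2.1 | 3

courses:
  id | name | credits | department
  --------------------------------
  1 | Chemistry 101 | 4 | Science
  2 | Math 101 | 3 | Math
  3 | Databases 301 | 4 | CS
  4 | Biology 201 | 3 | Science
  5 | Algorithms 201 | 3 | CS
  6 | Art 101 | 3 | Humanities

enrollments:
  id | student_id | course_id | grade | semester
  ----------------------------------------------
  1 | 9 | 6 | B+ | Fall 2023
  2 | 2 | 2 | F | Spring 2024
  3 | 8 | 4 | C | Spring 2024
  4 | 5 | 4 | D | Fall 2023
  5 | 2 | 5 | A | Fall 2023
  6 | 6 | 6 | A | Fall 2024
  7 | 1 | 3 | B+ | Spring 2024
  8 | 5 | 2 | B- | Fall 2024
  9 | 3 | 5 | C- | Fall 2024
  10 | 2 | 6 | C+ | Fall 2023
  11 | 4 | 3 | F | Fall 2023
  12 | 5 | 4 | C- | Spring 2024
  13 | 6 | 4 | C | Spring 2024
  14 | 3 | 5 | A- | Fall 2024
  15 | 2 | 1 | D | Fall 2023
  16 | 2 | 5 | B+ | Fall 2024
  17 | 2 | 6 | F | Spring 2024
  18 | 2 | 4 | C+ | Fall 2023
SELECT id, student_id FROM enrollments WHERE student_id IN (SELECT id FROM students WHERE major = 'Physics')

Execution result:
id | student_id
2 | 2
5 | 2
10 | 2
15 | 2
16 | 2
17 | 2
18 | 2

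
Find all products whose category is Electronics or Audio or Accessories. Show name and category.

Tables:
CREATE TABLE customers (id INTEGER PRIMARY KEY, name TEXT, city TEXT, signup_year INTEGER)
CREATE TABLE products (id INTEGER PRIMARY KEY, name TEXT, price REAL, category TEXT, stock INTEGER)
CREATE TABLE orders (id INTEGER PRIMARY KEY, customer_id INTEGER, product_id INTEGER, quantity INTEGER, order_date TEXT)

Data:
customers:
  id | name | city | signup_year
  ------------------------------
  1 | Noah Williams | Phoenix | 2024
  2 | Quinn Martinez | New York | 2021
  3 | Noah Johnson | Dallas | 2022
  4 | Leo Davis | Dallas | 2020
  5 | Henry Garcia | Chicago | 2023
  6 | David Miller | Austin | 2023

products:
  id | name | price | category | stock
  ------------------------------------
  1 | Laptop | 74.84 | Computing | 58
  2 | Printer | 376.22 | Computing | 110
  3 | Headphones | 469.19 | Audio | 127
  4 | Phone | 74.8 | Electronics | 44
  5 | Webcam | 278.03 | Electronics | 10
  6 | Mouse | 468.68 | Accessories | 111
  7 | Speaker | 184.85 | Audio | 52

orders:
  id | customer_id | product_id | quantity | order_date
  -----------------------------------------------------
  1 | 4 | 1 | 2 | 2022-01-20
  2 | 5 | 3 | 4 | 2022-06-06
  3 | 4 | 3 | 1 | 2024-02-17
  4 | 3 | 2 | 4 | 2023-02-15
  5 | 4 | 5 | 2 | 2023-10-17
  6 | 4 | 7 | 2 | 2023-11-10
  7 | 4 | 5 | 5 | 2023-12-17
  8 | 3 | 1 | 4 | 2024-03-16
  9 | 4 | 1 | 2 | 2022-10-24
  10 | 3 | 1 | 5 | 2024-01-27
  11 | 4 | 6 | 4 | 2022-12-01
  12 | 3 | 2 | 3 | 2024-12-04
SELECT name, category FROM products WHERE category IN ('Electronics', 'Audio', 'Accessories')

Execution result:
name | category
Headphones | Audio
Phone | Electronics
Webcam | Electronics
Mouse | Accessories
Speaker | Audio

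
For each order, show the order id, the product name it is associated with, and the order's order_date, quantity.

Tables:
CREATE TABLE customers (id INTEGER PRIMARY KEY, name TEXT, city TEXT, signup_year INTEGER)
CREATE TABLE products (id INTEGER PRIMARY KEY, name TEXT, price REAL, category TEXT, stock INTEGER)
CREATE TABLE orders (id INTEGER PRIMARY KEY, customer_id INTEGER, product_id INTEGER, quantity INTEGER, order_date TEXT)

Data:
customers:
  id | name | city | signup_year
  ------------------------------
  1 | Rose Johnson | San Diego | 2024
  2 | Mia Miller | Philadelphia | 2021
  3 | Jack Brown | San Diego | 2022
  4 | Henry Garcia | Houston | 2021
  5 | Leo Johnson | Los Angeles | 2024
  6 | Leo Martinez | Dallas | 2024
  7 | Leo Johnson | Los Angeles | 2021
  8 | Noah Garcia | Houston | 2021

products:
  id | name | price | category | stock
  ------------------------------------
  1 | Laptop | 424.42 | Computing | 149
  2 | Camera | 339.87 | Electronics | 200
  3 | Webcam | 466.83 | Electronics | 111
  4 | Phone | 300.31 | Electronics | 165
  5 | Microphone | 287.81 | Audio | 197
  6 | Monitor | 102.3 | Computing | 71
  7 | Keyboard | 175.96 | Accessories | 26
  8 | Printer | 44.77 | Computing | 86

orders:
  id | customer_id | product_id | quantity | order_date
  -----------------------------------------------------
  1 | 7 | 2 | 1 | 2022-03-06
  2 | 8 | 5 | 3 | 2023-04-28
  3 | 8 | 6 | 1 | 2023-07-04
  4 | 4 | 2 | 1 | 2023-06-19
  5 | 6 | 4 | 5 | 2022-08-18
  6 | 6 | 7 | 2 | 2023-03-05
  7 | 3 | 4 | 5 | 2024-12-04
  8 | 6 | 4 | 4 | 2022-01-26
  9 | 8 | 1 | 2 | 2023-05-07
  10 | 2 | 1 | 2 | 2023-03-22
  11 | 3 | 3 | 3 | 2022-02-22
SELECT c.id, p.name AS product, c.order_date, c.quantity FROM orders c JOIN products p ON c.product_id = p.id

Execution result:
id | product | order_date | quantity
1 | Camera | 2022-03-06 | 1
2 | Microphone | 2023-04-28 | 3
3 | Monitor | 2023-07-04 | 1
4 | Camera | 2023-06-19 | 1
5 | Phone | 2022-08-18 | 5
6 | Keyboard | 2023-03-05 | 2
7 | Phone | 2024-12-04 | 5
8 | Phone | 2022-01-26 | 4
9 | Laptop | 2023-05-07 | 2
10 | Laptop | 2023-03-22 | 2
11 | Webcam | 2022-02-22 | 3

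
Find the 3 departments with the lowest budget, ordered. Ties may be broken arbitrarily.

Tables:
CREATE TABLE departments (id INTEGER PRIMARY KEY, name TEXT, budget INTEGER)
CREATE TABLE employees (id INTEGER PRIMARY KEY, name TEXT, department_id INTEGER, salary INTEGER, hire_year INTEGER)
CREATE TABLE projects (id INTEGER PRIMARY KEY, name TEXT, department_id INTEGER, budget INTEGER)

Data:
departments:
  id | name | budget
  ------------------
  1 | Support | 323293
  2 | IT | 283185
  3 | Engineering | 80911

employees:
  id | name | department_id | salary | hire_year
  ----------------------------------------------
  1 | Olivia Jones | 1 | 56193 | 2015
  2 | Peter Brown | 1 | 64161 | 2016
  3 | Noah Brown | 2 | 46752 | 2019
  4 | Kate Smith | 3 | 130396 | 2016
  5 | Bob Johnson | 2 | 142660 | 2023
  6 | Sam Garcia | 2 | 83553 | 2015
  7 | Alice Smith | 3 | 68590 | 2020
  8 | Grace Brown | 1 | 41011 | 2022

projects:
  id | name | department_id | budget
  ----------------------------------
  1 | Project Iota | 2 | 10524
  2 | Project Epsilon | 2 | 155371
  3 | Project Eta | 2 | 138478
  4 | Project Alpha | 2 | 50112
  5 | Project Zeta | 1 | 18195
SELECT name, budget FROM departments ORDER BY budget ASC LIMIT 3

Execution result:
name | budget
Engineering | 80911
IT | 283185
Support | 323293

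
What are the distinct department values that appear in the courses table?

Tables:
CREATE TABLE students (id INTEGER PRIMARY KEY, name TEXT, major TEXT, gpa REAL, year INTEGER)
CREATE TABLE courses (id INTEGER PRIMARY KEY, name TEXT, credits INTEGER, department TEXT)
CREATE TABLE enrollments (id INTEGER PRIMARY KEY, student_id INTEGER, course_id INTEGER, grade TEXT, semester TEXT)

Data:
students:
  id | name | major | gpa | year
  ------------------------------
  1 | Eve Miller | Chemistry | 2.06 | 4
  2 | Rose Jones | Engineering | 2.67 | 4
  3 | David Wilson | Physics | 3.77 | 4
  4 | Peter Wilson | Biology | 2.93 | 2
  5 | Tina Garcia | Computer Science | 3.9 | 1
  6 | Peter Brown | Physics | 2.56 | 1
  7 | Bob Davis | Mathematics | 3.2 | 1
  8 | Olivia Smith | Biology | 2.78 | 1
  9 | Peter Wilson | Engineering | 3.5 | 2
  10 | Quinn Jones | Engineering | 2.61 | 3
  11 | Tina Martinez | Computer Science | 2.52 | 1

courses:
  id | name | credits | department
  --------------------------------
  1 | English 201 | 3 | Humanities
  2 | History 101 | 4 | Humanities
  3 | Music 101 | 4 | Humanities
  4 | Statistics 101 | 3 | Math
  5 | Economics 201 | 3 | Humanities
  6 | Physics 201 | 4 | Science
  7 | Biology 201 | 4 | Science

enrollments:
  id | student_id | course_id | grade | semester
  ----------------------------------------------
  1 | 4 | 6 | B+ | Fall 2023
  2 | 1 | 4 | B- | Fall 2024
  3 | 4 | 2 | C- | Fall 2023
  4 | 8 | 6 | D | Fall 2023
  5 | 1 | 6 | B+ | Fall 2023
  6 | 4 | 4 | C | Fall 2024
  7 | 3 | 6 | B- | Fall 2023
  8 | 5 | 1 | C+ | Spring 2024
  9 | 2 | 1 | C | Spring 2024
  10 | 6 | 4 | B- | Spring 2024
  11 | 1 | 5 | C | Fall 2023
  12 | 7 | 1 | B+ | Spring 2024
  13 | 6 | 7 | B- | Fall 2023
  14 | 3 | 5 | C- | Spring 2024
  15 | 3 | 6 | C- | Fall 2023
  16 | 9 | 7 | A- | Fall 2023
SELECT DISTINCT department FROM courses

Execution result:
department
Humanities
Math
Science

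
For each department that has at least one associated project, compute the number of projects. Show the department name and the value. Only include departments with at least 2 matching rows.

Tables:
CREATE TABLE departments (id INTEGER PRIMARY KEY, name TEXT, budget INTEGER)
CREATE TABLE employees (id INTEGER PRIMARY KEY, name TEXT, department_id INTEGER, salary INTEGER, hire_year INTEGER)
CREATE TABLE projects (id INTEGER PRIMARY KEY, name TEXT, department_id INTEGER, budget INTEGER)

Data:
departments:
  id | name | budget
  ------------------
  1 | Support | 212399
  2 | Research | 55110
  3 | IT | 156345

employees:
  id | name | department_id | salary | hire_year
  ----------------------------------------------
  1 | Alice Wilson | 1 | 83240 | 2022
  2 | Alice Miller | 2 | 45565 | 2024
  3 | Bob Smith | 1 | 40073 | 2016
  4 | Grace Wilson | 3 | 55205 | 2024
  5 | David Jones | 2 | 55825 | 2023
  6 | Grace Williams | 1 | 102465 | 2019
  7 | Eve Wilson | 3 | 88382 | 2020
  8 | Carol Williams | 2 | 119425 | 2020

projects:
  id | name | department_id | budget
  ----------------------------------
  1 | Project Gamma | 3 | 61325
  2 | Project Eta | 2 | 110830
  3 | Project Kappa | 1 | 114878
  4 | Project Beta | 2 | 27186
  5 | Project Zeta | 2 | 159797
SELECT p.name, COUNT(*) AS n FROM projects c JOIN departments p ON c.department_id = p.id GROUP BY p.id, p.name HAVING COUNT(*) >= 2

Execution result:
name | n
Research | 3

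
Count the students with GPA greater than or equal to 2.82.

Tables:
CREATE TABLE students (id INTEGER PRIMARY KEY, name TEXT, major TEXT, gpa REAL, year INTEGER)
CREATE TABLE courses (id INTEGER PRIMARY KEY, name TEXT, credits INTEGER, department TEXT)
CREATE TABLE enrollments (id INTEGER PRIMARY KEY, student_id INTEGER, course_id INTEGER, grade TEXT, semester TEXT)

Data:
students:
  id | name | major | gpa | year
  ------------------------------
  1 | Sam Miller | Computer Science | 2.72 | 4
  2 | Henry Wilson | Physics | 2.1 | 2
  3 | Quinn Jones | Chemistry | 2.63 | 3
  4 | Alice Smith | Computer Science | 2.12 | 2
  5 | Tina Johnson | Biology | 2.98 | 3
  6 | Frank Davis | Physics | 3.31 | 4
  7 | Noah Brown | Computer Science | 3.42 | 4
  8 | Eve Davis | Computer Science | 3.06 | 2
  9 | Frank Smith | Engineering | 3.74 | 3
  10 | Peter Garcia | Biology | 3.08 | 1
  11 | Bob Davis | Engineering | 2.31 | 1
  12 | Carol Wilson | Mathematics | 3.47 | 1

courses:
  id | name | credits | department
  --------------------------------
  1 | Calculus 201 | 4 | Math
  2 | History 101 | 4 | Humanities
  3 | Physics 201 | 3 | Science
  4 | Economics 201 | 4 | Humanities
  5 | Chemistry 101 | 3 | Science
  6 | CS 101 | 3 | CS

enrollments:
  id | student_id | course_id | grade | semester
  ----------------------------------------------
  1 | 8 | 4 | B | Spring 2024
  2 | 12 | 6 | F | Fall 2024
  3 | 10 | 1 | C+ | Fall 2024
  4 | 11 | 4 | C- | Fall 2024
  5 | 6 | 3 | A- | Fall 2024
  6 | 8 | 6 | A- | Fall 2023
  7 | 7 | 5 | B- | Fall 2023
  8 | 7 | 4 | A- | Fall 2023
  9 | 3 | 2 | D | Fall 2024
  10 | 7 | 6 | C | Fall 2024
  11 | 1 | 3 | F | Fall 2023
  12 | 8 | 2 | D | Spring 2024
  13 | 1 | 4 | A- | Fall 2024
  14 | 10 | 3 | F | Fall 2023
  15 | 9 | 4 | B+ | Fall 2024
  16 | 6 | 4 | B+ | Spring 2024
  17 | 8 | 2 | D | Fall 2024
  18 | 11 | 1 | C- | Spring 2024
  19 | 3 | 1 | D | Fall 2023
SELECT COUNT(*) FROM students WHERE gpa >= 2.82

Execution result:
7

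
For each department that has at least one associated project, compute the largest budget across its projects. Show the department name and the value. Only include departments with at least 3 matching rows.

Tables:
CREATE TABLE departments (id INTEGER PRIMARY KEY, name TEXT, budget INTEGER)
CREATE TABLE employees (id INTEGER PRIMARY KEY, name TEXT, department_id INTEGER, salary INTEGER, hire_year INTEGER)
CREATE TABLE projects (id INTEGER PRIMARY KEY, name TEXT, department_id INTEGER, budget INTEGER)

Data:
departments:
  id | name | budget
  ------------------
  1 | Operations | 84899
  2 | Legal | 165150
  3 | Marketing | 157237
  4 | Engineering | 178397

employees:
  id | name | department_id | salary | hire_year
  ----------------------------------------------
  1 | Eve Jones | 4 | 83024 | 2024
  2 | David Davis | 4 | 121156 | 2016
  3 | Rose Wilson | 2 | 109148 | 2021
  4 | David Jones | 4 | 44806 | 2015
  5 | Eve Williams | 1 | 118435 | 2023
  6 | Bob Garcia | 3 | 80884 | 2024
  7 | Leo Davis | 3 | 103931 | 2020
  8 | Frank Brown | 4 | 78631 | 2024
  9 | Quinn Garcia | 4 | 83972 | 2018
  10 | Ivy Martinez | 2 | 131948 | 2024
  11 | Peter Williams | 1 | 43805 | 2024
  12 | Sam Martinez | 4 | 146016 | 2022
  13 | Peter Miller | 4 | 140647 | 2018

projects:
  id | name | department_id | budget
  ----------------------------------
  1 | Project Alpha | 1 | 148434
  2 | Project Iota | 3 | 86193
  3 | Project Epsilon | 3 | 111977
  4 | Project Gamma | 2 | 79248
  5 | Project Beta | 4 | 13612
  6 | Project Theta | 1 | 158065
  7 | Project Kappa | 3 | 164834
SELECT p.name, MAX(c.budget) AS max_budget FROM projects c JOIN departments p ON c.department_id = p.id GROUP BY p.id, p.name HAVING COUNT(*) >= 3

Execution result:
name | max_budget
Marketing | 164834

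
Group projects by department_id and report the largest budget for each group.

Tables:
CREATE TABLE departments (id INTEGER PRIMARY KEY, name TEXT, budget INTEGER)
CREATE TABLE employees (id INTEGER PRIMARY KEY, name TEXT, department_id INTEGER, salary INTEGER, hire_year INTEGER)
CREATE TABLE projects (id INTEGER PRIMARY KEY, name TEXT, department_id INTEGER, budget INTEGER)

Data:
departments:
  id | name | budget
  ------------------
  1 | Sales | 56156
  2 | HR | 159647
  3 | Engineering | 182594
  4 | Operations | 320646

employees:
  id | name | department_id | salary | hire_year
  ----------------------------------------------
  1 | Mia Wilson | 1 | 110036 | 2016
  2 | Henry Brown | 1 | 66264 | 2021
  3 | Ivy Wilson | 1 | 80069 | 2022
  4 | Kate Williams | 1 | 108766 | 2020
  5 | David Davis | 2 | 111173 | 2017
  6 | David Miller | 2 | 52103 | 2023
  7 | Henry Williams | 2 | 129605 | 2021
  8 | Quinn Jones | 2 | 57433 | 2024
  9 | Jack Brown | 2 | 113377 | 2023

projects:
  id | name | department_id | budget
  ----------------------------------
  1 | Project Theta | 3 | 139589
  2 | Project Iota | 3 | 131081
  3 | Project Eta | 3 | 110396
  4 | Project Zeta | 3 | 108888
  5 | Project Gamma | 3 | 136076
SELECT department_id, MAX(budget) AS max_budget FROM projects GROUP BY department_id

Execution result:
department_id | max_budget
3 | 139589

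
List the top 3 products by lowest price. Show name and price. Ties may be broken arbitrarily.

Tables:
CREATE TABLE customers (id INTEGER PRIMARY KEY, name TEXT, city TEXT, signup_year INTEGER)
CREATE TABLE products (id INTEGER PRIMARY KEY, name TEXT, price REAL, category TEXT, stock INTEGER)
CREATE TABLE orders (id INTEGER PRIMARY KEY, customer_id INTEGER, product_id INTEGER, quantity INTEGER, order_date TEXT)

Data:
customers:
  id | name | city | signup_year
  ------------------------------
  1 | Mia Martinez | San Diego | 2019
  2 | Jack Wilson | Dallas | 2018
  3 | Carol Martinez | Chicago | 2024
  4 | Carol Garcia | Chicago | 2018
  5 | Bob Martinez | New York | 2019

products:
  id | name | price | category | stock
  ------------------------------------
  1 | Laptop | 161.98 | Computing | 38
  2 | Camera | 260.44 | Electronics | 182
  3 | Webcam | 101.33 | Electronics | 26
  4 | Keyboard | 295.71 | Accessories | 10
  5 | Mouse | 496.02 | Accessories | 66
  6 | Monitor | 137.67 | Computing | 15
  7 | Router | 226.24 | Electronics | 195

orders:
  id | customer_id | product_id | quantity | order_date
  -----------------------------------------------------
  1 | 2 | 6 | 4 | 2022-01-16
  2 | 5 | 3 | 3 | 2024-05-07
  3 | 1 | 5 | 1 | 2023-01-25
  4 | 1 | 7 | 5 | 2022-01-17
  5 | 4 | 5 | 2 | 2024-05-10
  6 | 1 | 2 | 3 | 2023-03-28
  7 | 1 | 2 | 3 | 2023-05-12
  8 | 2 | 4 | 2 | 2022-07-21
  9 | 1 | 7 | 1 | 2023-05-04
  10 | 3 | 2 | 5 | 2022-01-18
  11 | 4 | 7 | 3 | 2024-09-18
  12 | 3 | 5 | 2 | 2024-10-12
SELECT name, price FROM products ORDER BY price ASC LIMIT 3

Execution result:
name | price
Webcam | 101.33
Monitor | 137.67
Laptop | 161.98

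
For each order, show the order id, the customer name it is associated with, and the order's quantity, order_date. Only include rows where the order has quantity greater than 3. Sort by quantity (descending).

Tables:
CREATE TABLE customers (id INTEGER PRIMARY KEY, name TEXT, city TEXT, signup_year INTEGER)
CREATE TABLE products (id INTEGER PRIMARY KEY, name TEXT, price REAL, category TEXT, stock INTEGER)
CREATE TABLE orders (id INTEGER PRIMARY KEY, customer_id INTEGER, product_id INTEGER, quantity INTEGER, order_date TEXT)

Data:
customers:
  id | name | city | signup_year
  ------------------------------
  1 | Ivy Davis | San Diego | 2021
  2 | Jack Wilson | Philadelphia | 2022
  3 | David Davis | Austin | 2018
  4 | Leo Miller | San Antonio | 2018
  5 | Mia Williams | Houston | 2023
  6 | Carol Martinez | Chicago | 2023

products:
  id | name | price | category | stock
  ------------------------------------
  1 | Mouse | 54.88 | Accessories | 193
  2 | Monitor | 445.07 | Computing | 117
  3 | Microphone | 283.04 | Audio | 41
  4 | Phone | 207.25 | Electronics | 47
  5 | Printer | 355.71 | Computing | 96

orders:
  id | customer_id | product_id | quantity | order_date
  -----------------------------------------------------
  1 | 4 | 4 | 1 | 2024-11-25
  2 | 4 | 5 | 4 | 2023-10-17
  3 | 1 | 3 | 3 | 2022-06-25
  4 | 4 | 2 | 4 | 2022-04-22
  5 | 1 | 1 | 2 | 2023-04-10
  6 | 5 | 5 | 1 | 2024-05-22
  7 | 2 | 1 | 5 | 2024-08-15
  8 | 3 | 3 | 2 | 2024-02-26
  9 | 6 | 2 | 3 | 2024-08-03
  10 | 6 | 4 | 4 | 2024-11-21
SELECT c.id, p.name AS customer, c.quantity, c.order_date FROM orders c JOIN customers p ON c.customer_id = p.id WHERE c.quantity > 3 ORDER BY c.quantity DESC

Execution result:
id | customer | quantity | order_date
7 | Jack Wilson | 5 | 2024-08-15
2 | Leo Miller | 4 | 2023-10-17
4 | Leo Miller | 4 | 2022-04-22
10 | Carol Martinez | 4 | 2024-11-21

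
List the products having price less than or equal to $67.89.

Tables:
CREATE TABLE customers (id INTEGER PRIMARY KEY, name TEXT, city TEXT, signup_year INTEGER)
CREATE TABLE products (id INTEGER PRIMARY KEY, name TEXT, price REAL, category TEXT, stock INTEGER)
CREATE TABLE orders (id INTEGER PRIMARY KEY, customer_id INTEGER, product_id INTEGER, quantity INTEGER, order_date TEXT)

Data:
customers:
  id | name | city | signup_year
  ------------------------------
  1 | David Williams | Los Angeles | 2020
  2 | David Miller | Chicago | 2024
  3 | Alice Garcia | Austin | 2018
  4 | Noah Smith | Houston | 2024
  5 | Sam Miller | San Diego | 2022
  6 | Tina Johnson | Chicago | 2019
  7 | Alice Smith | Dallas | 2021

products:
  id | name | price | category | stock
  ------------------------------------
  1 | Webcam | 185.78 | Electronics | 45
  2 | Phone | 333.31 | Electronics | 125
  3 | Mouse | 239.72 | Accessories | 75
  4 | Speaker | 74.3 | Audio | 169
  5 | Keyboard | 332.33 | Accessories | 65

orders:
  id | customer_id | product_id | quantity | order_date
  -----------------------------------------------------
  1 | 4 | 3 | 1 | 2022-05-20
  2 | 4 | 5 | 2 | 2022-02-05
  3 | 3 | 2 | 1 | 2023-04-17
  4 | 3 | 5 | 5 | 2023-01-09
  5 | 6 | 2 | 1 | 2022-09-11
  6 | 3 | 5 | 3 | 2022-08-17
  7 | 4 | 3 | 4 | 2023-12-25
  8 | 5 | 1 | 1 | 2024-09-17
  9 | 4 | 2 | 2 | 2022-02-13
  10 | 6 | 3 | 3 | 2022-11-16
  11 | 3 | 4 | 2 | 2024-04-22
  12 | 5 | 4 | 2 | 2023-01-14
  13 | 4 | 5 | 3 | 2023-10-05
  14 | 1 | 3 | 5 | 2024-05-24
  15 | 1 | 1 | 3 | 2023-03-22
SELECT name, price FROM products WHERE price <= 67.89

Execution result:
(no rows)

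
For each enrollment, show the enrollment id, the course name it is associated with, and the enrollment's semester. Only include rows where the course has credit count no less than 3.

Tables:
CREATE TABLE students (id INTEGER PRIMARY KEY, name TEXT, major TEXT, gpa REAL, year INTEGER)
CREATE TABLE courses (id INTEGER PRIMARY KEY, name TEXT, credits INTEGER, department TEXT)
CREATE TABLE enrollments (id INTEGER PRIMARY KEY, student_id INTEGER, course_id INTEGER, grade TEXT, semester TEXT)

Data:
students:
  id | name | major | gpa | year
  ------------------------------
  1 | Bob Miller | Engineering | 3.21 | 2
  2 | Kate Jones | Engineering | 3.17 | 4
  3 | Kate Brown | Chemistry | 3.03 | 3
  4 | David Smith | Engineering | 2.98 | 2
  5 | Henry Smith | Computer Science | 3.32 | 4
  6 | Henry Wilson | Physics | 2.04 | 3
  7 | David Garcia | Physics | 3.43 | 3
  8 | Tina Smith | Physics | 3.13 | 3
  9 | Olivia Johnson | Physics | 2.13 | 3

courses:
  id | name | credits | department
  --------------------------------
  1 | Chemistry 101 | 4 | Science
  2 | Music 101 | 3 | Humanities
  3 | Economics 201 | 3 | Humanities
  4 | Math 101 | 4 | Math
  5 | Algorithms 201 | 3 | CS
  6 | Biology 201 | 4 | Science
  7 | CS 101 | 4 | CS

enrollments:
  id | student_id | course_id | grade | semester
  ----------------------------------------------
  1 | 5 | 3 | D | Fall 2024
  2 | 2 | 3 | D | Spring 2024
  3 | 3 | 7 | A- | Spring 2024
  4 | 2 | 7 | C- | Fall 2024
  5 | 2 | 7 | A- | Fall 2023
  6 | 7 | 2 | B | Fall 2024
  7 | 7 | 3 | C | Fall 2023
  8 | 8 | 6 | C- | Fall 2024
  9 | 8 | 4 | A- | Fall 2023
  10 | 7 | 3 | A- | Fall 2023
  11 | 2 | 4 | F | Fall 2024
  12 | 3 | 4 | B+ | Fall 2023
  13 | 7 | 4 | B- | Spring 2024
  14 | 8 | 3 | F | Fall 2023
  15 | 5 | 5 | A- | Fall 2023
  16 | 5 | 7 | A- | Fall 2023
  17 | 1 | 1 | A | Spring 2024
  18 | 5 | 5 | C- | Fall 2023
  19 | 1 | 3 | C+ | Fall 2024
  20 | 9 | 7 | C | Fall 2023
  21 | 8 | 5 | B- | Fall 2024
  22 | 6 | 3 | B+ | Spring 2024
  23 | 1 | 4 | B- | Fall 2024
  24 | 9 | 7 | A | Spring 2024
SELECT c.id, p.name AS course, c.semester FROM enrollments c JOIN courses p ON c.course_id = p.id WHERE p.credits >= 3

Execution result:
id | course | semester
1 | Economics 201 | Fall 2024
2 | Economics 201 | Spring 2024
3 | CS 101 | Spring 2024
4 | CS 101 | Fall 2024
5 | CS 101 | Fall 2023
6 | Music 101 | Fall 2024
7 | Economics 201 | Fall 2023
8 | Biology 201 | Fall 2024
9 | Math 101 | Fall 2023
10 | Economics 201 | Fall 2023
11 | Math 101 | Fall 2024
12 | Math 101 | Fall 2023
13 | Math 101 | Spring 2024
14 | Economics 201 | Fall 2023
15 | Algorithms 201 | Fall 2023
16 | CS 101 | Fall 2023
17 | Chemistry 101 | Spring 2024
18 | Algorithms 201 | Fall 2023
19 | Economics 201 | Fall 2024
20 | CS 101 | Fall 2023
21 | Algorithms 201 | Fall 2024
22 | Economics 201 | Spring 2024
23 | Math 101 | Fall 2024
24 | CS 101 | Spring 2024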